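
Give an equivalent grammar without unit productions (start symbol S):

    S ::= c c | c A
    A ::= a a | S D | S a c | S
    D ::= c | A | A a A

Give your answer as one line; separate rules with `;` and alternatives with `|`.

Unit pairs: A ⇒* {S}; D ⇒* {A, S}.
Replace each nonterminal's rules with the union of the non-unit rules of every nonterminal it unit-derives.

S ::= c c | c A; A ::= c c | c A | a a | S D | S a c; D ::= c c | c A | c | A a A | a a | S D | S a c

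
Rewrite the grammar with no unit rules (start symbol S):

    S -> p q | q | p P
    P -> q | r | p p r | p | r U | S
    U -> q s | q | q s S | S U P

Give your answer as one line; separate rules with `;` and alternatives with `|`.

S -> p q | q | p P; P -> p q | q | p P | r | p p r | p | r U; U -> q s | q | q s S | S U P

Unit pairs: P ⇒* {S}.
For every A with A ⇒* B via unit rules, add B's non-unit alternatives to A; then delete every rule of the form X → Y.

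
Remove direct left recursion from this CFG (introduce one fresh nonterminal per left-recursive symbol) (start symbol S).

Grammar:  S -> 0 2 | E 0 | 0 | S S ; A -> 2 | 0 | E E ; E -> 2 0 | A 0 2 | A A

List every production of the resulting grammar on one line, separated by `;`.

Left recursion appears on S.
For S: α = {S}, β = {0 2, E 0, 0}. Rewrite as S → β S' and S' → α S' | ε.

S -> 0 2 S' | E 0 S' | 0 S'; A -> 2 | 0 | E E; E -> 2 0 | A 0 2 | A A; S' -> S S' | epsilon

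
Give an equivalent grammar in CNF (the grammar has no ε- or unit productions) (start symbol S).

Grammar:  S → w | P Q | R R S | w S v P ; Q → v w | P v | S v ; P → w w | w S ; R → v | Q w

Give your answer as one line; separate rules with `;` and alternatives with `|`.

S → w | P Q | R Y1 | X1 Y2; Q → X2 X1 | P X2 | S X2; P → X1 X1 | X1 S; R → v | Q X1; X1 → w; X2 → v; Y1 → R S; Y2 → S Y3; Y3 → X2 P

Introduce a nonterminal for each terminal appearing in a rule of length ≥ 2: X1 → w, X2 → v.
Binarize each right-hand side of length ≥ 3 by chaining fresh nonterminals (Y1, Y2, …): affected rules were S → R R S; S → X1 S X2 P.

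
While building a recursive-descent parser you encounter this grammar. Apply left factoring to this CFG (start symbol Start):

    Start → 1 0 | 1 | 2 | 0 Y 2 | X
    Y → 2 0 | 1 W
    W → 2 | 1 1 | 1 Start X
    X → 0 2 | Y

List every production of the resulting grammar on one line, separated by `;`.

Start has alternatives sharing prefix '1': factor to Start → 1 Start1 with Start1 → 0 | ε.
W has alternatives sharing prefix '1': factor to W → 1 W1 with W1 → 1 | Start X.

Start → 2 | 0 Y 2 | X | 1 Start1; Y → 2 0 | 1 W; W → 2 | 1 W1; X → 0 2 | Y; Start1 → 0 | epsilon; W1 → 1 | Start X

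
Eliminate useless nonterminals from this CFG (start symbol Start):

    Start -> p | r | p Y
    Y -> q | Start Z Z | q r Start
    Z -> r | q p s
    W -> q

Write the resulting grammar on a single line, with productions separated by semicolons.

Generating nonterminals: {Start, W, Y, Z}.
Reachable from Start after that: {Start, Y, Z}.
Removed useless symbols: {W} and every production mentioning them.

Start -> p | r | p Y; Y -> q | Start Z Z | q r Start; Z -> r | q p s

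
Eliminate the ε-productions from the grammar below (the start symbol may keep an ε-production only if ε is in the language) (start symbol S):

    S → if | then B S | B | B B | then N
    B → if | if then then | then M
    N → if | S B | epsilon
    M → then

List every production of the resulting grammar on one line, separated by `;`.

The nullable symbols are {N}.
ε ∉ L(G), so no ε-production is kept.
Expand every rule over subsets of its nullable positions: S → then N gives then N | then.

S → if | then B S | B | B B | then N | then; B → if | if then then | then M; N → if | S B; M → then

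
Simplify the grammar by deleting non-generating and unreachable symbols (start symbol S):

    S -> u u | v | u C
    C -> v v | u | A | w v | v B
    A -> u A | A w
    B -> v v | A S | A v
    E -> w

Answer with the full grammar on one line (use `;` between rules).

S -> u u | v | u C; C -> v v | u | w v | v B; B -> v v

Generating nonterminals: {B, C, E, S}.
Reachable from S after that: {B, C, S}.
Removed useless symbols: {A, E} and every production mentioning them.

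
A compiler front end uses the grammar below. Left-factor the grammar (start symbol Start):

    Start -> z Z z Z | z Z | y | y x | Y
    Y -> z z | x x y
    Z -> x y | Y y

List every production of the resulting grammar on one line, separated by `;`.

Start has alternatives sharing prefix 'z Z': factor to Start → z Z Start1 with Start1 → z Z | ε.
Start has alternatives sharing prefix 'y': factor to Start → y Start2 with Start2 → ε | x.

Start -> Y | z Z Start1 | y Start2; Y -> z z | x x y; Z -> x y | Y y; Start1 -> z Z | epsilon; Start2 -> epsilon | x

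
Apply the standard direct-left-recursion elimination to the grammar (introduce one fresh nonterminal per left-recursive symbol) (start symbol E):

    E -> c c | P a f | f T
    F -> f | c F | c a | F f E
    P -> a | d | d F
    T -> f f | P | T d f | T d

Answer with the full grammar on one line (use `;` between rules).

F, T are directly left-recursive.
For F: α = {f E}, β = {f, c F, c a}. Rewrite as F → β F' and F' → α F' | ε.
For T: α = {d f, d}, β = {f f, P}. Rewrite as T → β T' and T' → α T' | ε.

E -> c c | P a f | f T; F -> f F' | c F F' | c a F'; P -> a | d | d F; T -> f f T' | P T'; F' -> f E F' | ε; T' -> d f T' | d T' | ε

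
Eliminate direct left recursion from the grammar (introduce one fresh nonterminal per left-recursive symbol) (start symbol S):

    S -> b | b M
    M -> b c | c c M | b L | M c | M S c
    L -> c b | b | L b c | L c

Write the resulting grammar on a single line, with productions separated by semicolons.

M, L are directly left-recursive.
For M: α = {c, S c}, β = {b c, c c M, b L}. Rewrite as M → β M' and M' → α M' | ε.
For L: α = {b c, c}, β = {c b, b}. Rewrite as L → β L' and L' → α L' | ε.

S -> b | b M; M -> b c M' | c c M M' | b L M'; L -> c b L' | b L'; M' -> c M' | S c M' | eps; L' -> b c L' | c L' | eps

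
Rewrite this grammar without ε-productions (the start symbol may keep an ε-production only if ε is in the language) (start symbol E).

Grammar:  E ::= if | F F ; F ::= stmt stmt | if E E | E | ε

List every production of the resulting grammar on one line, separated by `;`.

The nullable symbols are {E, F}.
ε ∈ L(G) since E is nullable, so keep E → ε.
Expand every rule over subsets of its nullable positions: E → F F gives F F | F. F → if E E gives if E E | if E | if.

E ::= if | F F | F | ε; F ::= stmt stmt | if E E | if E | if | E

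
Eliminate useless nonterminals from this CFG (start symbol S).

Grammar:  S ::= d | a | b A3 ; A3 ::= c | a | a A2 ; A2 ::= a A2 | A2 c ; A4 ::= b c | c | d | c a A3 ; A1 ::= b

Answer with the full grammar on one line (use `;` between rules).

Generating nonterminals: {A1, A3, A4, S}.
Reachable from S after that: {A3, S}.
Removed useless symbols: {A1, A2, A4} and every production mentioning them.

S ::= d | a | b A3; A3 ::= c | a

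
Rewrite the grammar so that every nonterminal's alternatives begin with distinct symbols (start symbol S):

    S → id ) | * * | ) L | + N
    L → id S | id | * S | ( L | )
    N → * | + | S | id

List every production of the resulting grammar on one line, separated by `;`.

L has alternatives sharing prefix 'id': factor to L → id L' with L' → S | ε.

S → id ) | * * | ) L | + N; L → * S | ( L | ) | id L'; N → * | + | S | id; L' → S | ε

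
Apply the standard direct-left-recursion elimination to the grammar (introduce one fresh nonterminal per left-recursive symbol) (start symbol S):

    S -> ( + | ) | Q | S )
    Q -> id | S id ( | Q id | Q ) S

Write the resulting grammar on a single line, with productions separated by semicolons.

Left recursion appears on S, Q.
For S: α = {)}, β = {( +, ), Q}. Rewrite as S → β S' and S' → α S' | ε.
For Q: α = {id, ) S}, β = {id, S id (}. Rewrite as Q → β Q' and Q' → α Q' | ε.

S -> ( + S' | ) S' | Q S'; Q -> id Q' | S id ( Q'; S' -> ) S' | ε; Q' -> id Q' | ) S Q' | ε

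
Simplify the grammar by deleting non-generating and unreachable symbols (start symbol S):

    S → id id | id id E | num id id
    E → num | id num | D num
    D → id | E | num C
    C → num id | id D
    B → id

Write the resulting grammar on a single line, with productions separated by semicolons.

Generating nonterminals: {B, C, D, E, S}.
Reachable from S after that: {C, D, E, S}.
Removed useless symbols: {B} and every production mentioning them.

S → id id | id id E | num id id; E → num | id num | D num; D → id | E | num C; C → num id | id D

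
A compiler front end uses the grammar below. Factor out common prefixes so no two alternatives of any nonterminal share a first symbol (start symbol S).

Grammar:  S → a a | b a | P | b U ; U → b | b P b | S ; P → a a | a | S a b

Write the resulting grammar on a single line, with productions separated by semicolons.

S has alternatives sharing prefix 'b': factor to S → b S' with S' → a | U.
U has alternatives sharing prefix 'b': factor to U → b U' with U' → ε | P b.
P has alternatives sharing prefix 'a': factor to P → a P' with P' → a | ε.

S → a a | P | b S'; U → S | b U'; P → S a b | a P'; S' → a | U; U' → ε | P b; P' → a | ε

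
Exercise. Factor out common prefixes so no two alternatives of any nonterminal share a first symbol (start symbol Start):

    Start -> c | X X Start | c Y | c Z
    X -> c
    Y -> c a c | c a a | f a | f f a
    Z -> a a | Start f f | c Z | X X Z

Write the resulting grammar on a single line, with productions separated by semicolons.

Start -> X X Start | c Start1; X -> c; Y -> c a Y1 | f Y2; Z -> a a | Start f f | c Z | X X Z; Start1 -> ε | Y | Z; Y1 -> c | a; Y2 -> a | f a

Start has alternatives sharing prefix 'c': factor to Start → c Start1 with Start1 → ε | Y | Z.
Y has alternatives sharing prefix 'c a': factor to Y → c a Y1 with Y1 → c | a.
Y has alternatives sharing prefix 'f': factor to Y → f Y2 with Y2 → a | f a.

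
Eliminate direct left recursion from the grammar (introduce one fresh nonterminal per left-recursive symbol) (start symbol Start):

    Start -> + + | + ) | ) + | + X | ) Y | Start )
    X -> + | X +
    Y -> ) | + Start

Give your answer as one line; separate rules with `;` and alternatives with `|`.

Start -> + + Start1 | + ) Start1 | ) + Start1 | + X Start1 | ) Y Start1; X -> + X1; Y -> ) | + Start; Start1 -> ) Start1 | ε; X1 -> + X1 | ε

Start, X are directly left-recursive.
For Start: α = {)}, β = {+ +, + ), ) +, + X, ) Y}. Rewrite as Start → β Start1 and Start1 → α Start1 | ε.
For X: α = {+}, β = {+}. Rewrite as X → β X1 and X1 → α X1 | ε.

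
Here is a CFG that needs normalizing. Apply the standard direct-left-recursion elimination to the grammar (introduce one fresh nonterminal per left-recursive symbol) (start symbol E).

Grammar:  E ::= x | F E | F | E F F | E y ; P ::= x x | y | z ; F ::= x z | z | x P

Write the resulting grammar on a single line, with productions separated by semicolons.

E ::= x E' | F E E' | F E'; P ::= x x | y | z; F ::= x z | z | x P; E' ::= F F E' | y E' | ε

Directly left-recursive nonterminal: E.
For E: α = {F F, y}, β = {x, F E, F}. Rewrite as E → β E' and E' → α E' | ε.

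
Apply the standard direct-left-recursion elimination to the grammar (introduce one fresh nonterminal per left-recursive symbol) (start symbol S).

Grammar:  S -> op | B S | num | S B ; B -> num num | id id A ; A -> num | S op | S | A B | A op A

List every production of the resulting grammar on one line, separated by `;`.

Left recursion appears on S, A.
For S: α = {B}, β = {op, B S, num}. Rewrite as S → β S' and S' → α S' | ε.
For A: α = {B, op A}, β = {num, S op, S}. Rewrite as A → β A' and A' → α A' | ε.

S -> op S' | B S S' | num S'; B -> num num | id id A; A -> num A' | S op A' | S A'; S' -> B S' | epsilon; A' -> B A' | op A A' | epsilon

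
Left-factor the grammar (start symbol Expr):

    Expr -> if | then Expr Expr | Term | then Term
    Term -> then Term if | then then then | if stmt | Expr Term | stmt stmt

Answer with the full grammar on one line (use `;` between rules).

Expr has alternatives sharing prefix 'then': factor to Expr → then Expr1 with Expr1 → Expr Expr | Term.
Term has alternatives sharing prefix 'then': factor to Term → then Term1 with Term1 → Term if | then then.

Expr -> if | Term | then Expr1; Term -> if stmt | Expr Term | stmt stmt | then Term1; Expr1 -> Expr Expr | Term; Term1 -> Term if | then then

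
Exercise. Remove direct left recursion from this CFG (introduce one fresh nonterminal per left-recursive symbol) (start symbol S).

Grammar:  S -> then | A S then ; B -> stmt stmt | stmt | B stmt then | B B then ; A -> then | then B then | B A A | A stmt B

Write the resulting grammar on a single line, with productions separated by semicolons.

Left recursion appears on B, A.
For B: α = {stmt then, B then}, β = {stmt stmt, stmt}. Rewrite as B → β B' and B' → α B' | ε.
For A: α = {stmt B}, β = {then, then B then, B A A}. Rewrite as A → β A' and A' → α A' | ε.

S -> then | A S then; B -> stmt stmt B' | stmt B'; A -> then A' | then B then A' | B A A A'; B' -> stmt then B' | B then B' | ε; A' -> stmt B A' | ε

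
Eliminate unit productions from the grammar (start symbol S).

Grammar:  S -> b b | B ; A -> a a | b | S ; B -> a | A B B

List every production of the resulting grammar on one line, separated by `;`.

S -> a | A B B | b b; A -> a | A B B | b b | a a | b; B -> a | A B B

Unit pairs: A ⇒* {B, S}; S ⇒* {B}.
Replace each nonterminal's rules with the union of the non-unit rules of every nonterminal it unit-derives.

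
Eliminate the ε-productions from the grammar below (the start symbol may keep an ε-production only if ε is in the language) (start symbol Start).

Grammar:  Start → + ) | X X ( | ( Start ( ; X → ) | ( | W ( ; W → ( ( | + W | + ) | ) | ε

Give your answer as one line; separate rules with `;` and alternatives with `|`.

Start → + ) | X X ( | ( Start (; X → ) | ( | W (; W → ( ( | + W | + | + ) | )

Nullable nonterminals: {W}.
ε ∉ L(G), so no ε-production is kept.
Expand every rule over subsets of its nullable positions: W → + W gives + W | +.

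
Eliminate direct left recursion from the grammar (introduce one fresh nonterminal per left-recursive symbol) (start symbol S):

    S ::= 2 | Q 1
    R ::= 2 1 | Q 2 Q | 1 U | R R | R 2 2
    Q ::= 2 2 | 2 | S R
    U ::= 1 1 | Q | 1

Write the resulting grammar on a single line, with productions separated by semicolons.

Directly left-recursive nonterminal: R.
For R: α = {R, 2 2}, β = {2 1, Q 2 Q, 1 U}. Rewrite as R → β R' and R' → α R' | ε.

S ::= 2 | Q 1; R ::= 2 1 R' | Q 2 Q R' | 1 U R'; Q ::= 2 2 | 2 | S R; U ::= 1 1 | Q | 1; R' ::= R R' | 2 2 R' | ε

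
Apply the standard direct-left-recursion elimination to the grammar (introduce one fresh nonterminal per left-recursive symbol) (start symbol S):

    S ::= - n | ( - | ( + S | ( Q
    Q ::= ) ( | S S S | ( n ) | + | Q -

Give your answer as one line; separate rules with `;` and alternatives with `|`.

S ::= - n | ( - | ( + S | ( Q; Q ::= ) ( Q' | S S S Q' | ( n ) Q' | + Q'; Q' ::= - Q' | ε

Directly left-recursive nonterminal: Q.
For Q: α = {-}, β = {) (, S S S, ( n ), +}. Rewrite as Q → β Q' and Q' → α Q' | ε.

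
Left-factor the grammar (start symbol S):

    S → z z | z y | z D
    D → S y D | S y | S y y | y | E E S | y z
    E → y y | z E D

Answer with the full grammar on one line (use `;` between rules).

S has alternatives sharing prefix 'z': factor to S → z S' with S' → z | y | D.
D has alternatives sharing prefix 'S y': factor to D → S y D' with D' → D | ε | y.
D has alternatives sharing prefix 'y': factor to D → y D'' with D'' → ε | z.

S → z S'; D → E E S | S y D' | y D''; E → y y | z E D; S' → z | y | D; D' → D | epsilon | y; D'' → epsilon | z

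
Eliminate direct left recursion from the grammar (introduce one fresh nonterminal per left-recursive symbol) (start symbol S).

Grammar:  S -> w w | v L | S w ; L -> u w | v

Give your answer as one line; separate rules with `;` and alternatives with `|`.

S -> w w S' | v L S'; L -> u w | v; S' -> w S' | ε

Left recursion appears on S.
For S: α = {w}, β = {w w, v L}. Rewrite as S → β S' and S' → α S' | ε.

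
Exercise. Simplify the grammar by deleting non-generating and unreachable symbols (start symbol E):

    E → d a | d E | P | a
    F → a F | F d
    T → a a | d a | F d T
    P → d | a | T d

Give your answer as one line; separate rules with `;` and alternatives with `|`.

E → d a | d E | P | a; T → a a | d a; P → d | a | T d

Generating nonterminals: {E, P, T}.
Reachable from E after that: {E, P, T}.
Removed useless symbols: {F} and every production mentioning them.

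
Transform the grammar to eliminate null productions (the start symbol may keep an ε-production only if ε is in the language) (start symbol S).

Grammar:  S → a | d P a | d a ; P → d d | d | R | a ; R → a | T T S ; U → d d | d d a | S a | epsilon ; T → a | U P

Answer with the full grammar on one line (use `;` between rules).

Nullable nonterminals: {U}.
ε ∉ L(G), so no ε-production is kept.
Expand every rule over subsets of its nullable positions: T → U P gives U P | P.

S → a | d P a | d a; P → d d | d | R | a; R → a | T T S; U → d d | d d a | S a; T → a | U P | P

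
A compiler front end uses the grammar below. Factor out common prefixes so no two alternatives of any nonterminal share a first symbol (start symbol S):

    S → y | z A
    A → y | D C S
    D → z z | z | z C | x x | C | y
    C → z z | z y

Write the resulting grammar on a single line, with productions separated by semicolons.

D has alternatives sharing prefix 'z': factor to D → z D' with D' → z | ε | C.
C has alternatives sharing prefix 'z': factor to C → z C' with C' → z | y.

S → y | z A; A → y | D C S; D → x x | C | y | z D'; C → z C'; D' → z | ε | C; C' → z | y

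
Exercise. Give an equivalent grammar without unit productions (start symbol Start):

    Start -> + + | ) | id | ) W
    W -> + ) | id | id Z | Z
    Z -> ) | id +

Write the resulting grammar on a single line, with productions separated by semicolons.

Start -> + + | ) | id | ) W; W -> ) | id + | + ) | id | id Z; Z -> ) | id +

Unit pairs: W ⇒* {Z}.
For every A with A ⇒* B via unit rules, add B's non-unit alternatives to A; then delete every rule of the form X → Y.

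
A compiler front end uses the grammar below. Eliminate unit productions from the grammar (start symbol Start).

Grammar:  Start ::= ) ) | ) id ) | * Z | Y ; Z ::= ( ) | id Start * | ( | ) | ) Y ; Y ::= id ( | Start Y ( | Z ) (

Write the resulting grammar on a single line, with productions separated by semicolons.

Unit pairs: Start ⇒* {Y}.
For each unit pair (A, B), copy every non-unit production of B to A, then drop all unit productions.

Start ::= ) ) | ) id ) | * Z | id ( | Start Y ( | Z ) (; Z ::= ( ) | id Start * | ( | ) | ) Y; Y ::= id ( | Start Y ( | Z ) (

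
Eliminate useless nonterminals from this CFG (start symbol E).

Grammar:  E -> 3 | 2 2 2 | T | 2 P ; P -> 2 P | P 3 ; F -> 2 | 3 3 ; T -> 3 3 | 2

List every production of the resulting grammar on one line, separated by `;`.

E -> 3 | 2 2 2 | T; T -> 3 3 | 2

Generating nonterminals: {E, F, T}.
Reachable from E after that: {E, T}.
Removed useless symbols: {F, P} and every production mentioning them.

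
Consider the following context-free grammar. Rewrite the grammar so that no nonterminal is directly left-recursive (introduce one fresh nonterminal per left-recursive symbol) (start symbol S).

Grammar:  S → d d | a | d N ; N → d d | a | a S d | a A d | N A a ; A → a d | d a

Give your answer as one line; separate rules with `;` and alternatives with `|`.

S → d d | a | d N; N → d d N' | a N' | a S d N' | a A d N'; A → a d | d a; N' → A a N' | ε

Directly left-recursive nonterminal: N.
For N: α = {A a}, β = {d d, a, a S d, a A d}. Rewrite as N → β N' and N' → α N' | ε.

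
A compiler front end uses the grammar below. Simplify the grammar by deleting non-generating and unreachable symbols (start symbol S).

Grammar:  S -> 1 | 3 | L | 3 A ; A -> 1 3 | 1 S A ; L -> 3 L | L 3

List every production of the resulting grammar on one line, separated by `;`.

Generating nonterminals: {A, S}.
Reachable from S after that: {A, S}.
Removed useless symbols: {L} and every production mentioning them.

S -> 1 | 3 | 3 A; A -> 1 3 | 1 S A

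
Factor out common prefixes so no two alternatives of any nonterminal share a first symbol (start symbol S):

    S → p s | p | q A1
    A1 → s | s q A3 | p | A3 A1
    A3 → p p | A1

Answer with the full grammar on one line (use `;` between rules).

S → q A1 | p S'; A1 → p | A3 A1 | s A1'; A3 → p p | A1; S' → s | ε; A1' → ε | q A3

S has alternatives sharing prefix 'p': factor to S → p S' with S' → s | ε.
A1 has alternatives sharing prefix 's': factor to A1 → s A1' with A1' → ε | q A3.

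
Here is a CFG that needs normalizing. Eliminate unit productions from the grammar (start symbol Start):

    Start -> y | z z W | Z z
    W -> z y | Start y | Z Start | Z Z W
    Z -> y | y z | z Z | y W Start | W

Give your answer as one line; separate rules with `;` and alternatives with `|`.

Start -> y | z z W | Z z; W -> z y | Start y | Z Start | Z Z W; Z -> y | y z | z Z | y W Start | z y | Start y | Z Start | Z Z W

Unit pairs: Z ⇒* {W}.
For every A with A ⇒* B via unit rules, add B's non-unit alternatives to A; then delete every rule of the form X → Y.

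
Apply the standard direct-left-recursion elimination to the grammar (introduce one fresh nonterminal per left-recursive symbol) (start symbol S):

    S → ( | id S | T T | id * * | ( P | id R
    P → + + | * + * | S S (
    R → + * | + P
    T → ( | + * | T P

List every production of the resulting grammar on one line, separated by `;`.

S → ( | id S | T T | id * * | ( P | id R; P → + + | * + * | S S (; R → + * | + P; T → ( T' | + * T'; T' → P T' | epsilon

T is directly left-recursive.
For T: α = {P}, β = {(, + *}. Rewrite as T → β T' and T' → α T' | ε.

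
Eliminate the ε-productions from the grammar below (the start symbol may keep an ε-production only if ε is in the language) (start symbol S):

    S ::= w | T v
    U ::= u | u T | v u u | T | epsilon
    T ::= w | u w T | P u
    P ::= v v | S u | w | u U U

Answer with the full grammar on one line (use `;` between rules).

Nullable nonterminals: {U}.
ε ∉ L(G), so no ε-production is kept.
For each production, add variants omitting each subset of nullable occurrences: P → u U U gives u U U | u U | u.

S ::= w | T v; U ::= u | u T | v u u | T; T ::= w | u w T | P u; P ::= v v | S u | w | u U U | u U | u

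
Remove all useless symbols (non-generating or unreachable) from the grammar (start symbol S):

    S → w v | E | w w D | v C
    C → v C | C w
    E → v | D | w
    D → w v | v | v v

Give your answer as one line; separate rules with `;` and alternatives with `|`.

S → w v | E | w w D; E → v | D | w; D → w v | v | v v

Generating nonterminals: {D, E, S}.
Reachable from S after that: {D, E, S}.
Removed useless symbols: {C} and every production mentioning them.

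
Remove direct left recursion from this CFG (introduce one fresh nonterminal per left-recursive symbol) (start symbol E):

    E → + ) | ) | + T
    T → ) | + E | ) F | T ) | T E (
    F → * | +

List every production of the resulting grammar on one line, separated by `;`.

E → + ) | ) | + T; T → ) T' | + E T' | ) F T'; F → * | +; T' → ) T' | E ( T' | ε

Directly left-recursive nonterminal: T.
For T: α = {), E (}, β = {), + E, ) F}. Rewrite as T → β T' and T' → α T' | ε.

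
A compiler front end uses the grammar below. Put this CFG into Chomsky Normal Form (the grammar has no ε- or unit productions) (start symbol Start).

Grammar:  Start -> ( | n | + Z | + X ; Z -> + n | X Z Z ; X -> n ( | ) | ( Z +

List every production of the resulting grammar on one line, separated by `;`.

Introduce a nonterminal for each terminal appearing in a rule of length ≥ 2: X1 → +, X2 → n, X3 → (.
Binarize each right-hand side of length ≥ 3 by chaining fresh nonterminals (Y1, Y2, …): affected rules were Z → X Z Z; X → X3 Z X1.

Start -> ( | n | X1 Z | X1 X; Z -> X1 X2 | X Y1; X -> X2 X3 | ) | X3 Y2; X1 -> +; X2 -> n; X3 -> (; Y1 -> Z Z; Y2 -> Z X1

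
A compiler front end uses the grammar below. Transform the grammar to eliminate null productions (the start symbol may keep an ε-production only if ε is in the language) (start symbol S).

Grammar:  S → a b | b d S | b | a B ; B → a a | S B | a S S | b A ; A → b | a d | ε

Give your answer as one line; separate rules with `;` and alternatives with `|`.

Nullable nonterminals: {A}.
ε ∉ L(G), so no ε-production is kept.
For each production, add variants omitting each subset of nullable occurrences: B → b A gives b A | b.

S → a b | b d S | b | a B; B → a a | S B | a S S | b A | b; A → b | a d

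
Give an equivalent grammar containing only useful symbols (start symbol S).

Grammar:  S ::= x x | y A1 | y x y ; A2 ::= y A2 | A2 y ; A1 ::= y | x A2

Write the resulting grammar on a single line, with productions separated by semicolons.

Generating nonterminals: {A1, S}.
Reachable from S after that: {A1, S}.
Removed useless symbols: {A2} and every production mentioning them.

S ::= x x | y A1 | y x y; A1 ::= y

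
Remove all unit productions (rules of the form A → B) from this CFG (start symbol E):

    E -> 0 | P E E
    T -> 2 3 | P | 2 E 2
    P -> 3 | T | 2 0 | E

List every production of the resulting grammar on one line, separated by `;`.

Unit pairs: P ⇒* {E, T}; T ⇒* {E, P}.
Replace each nonterminal's rules with the union of the non-unit rules of every nonterminal it unit-derives.

E -> 0 | P E E; T -> 0 | P E E | 3 | 2 0 | 2 3 | 2 E 2; P -> 0 | P E E | 3 | 2 0 | 2 3 | 2 E 2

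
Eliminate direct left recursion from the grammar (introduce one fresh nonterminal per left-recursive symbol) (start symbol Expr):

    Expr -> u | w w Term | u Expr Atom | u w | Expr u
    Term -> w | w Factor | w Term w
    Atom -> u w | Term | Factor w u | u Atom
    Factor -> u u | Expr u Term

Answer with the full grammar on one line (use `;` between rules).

Expr is directly left-recursive.
For Expr: α = {u}, β = {u, w w Term, u Expr Atom, u w}. Rewrite as Expr → β Expr1 and Expr1 → α Expr1 | ε.

Expr -> u Expr1 | w w Term Expr1 | u Expr Atom Expr1 | u w Expr1; Term -> w | w Factor | w Term w; Atom -> u w | Term | Factor w u | u Atom; Factor -> u u | Expr u Term; Expr1 -> u Expr1 | ε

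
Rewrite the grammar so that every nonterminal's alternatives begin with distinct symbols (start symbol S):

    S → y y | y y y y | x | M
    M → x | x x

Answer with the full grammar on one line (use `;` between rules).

S → x | M | y y S'; M → x M'; S' → epsilon | y y; M' → epsilon | x

S has alternatives sharing prefix 'y y': factor to S → y y S' with S' → ε | y y.
M has alternatives sharing prefix 'x': factor to M → x M' with M' → ε | x.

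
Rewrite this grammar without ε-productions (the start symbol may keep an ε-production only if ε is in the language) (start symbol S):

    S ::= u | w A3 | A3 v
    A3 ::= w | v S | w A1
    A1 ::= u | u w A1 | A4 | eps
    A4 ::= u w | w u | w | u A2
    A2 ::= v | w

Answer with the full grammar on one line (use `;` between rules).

S ::= u | w A3 | A3 v; A3 ::= w | v S | w A1; A1 ::= u | u w A1 | u w | A4; A4 ::= u w | w u | w | u A2; A2 ::= v | w

Nullable nonterminals: {A1}.
ε ∉ L(G), so no ε-production is kept.
For each production, add variants omitting each subset of nullable occurrences: A1 → u w A1 gives u w A1 | u w.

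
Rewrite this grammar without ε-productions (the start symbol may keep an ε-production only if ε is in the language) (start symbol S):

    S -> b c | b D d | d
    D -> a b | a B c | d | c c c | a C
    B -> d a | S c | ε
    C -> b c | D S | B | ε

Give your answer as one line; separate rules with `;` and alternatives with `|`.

S -> b c | b D d | d; D -> a b | a B c | a c | d | c c c | a C | a; B -> d a | S c; C -> b c | D S | B

Nullable nonterminals: {B, C}.
ε ∉ L(G), so no ε-production is kept.
For each production, add variants omitting each subset of nullable occurrences: D → a B c gives a B c | a c. D → a C gives a C | a.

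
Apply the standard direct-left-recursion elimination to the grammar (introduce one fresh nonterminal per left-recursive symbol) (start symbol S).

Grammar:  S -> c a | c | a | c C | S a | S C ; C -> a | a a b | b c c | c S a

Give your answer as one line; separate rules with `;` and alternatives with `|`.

S -> c a S' | c S' | a S' | c C S'; C -> a | a a b | b c c | c S a; S' -> a S' | C S' | ε

S is directly left-recursive.
For S: α = {a, C}, β = {c a, c, a, c C}. Rewrite as S → β S' and S' → α S' | ε.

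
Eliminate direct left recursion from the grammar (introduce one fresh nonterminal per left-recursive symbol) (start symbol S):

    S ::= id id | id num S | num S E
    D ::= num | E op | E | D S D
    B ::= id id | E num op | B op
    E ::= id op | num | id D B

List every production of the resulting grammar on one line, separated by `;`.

Directly left-recursive nonterminals: D, B.
For D: α = {S D}, β = {num, E op, E}. Rewrite as D → β D' and D' → α D' | ε.
For B: α = {op}, β = {id id, E num op}. Rewrite as B → β B' and B' → α B' | ε.

S ::= id id | id num S | num S E; D ::= num D' | E op D' | E D'; B ::= id id B' | E num op B'; E ::= id op | num | id D B; D' ::= S D D' | ε; B' ::= op B' | ε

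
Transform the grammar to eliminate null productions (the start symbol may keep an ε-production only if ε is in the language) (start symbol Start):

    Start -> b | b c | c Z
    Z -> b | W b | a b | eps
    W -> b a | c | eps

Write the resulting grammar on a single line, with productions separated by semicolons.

Start -> b | b c | c Z | c; Z -> b | W b | a b; W -> b a | c

The nullable symbols are {W, Z}.
ε ∉ L(G), so no ε-production is kept.
Add the nullable-subset variants: Start → c Z gives c Z | c.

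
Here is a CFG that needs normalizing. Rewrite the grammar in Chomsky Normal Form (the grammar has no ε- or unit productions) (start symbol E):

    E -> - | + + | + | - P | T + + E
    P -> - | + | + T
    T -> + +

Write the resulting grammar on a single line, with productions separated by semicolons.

Introduce a nonterminal for each terminal appearing in a rule of length ≥ 2: X1 → +, X2 → -.
Binarize each right-hand side of length ≥ 3 by chaining fresh nonterminals (Y1, Y2, …): affected rules were E → T X1 X1 E.

E -> - | X1 X1 | + | X2 P | T Y1; P -> - | + | X1 T; T -> X1 X1; X1 -> +; X2 -> -; Y1 -> X1 Y2; Y2 -> X1 E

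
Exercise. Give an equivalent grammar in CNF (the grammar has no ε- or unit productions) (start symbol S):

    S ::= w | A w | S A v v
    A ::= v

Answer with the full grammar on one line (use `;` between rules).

Introduce a nonterminal for each terminal appearing in a rule of length ≥ 2: X1 → w, X2 → v.
Binarize each right-hand side of length ≥ 3 by chaining fresh nonterminals (Y1, Y2, …): affected rules were S → S A X2 X2.

S ::= w | A X1 | S Y1; A ::= v; X1 ::= w; X2 ::= v; Y1 ::= A Y2; Y2 ::= X2 X2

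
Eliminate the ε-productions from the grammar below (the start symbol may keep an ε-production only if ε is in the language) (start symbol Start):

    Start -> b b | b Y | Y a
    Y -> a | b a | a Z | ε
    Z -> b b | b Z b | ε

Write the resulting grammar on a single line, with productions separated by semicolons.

Nullable set = {Y, Z}.
ε ∉ L(G), so no ε-production is kept.
Add the nullable-subset variants: Start → b Y gives b Y | b. Start → Y a gives Y a | a.

Start -> b b | b Y | b | Y a | a; Y -> a | b a | a Z; Z -> b b | b Z b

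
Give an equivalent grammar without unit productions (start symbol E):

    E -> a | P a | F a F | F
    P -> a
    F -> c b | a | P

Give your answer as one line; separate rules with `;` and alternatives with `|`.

E -> a | P a | F a F | c b; P -> a; F -> c b | a

Unit pairs: E ⇒* {F, P}; F ⇒* {P}.
For each unit pair (A, B), copy every non-unit production of B to A, then drop all unit productions.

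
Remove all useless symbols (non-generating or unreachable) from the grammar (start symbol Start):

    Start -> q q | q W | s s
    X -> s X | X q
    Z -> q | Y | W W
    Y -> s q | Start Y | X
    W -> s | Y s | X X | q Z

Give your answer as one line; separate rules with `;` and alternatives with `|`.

Start -> q q | q W | s s; Z -> q | Y | W W; Y -> s q | Start Y; W -> s | Y s | q Z

Generating nonterminals: {Start, W, Y, Z}.
Reachable from Start after that: {Start, W, Y, Z}.
Removed useless symbols: {X} and every production mentioning them.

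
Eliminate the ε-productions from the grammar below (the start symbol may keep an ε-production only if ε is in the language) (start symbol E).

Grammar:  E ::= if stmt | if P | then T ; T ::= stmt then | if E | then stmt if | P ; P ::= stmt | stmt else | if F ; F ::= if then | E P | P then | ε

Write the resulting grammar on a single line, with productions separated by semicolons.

E ::= if stmt | if P | then T; T ::= stmt then | if E | then stmt if | P; P ::= stmt | stmt else | if F | if; F ::= if then | E P | P then

Nullable nonterminals: {F}.
ε ∉ L(G), so no ε-production is kept.
For each production, add variants omitting each subset of nullable occurrences: P → if F gives if F | if.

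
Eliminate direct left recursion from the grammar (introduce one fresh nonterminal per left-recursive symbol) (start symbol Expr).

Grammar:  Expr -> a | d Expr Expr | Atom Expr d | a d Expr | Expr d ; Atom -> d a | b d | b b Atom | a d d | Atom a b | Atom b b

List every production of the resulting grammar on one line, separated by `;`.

Expr -> a Expr1 | d Expr Expr Expr1 | Atom Expr d Expr1 | a d Expr Expr1; Atom -> d a Atom1 | b d Atom1 | b b Atom Atom1 | a d d Atom1; Expr1 -> d Expr1 | ε; Atom1 -> a b Atom1 | b b Atom1 | ε

Left recursion appears on Expr, Atom.
For Expr: α = {d}, β = {a, d Expr Expr, Atom Expr d, a d Expr}. Rewrite as Expr → β Expr1 and Expr1 → α Expr1 | ε.
For Atom: α = {a b, b b}, β = {d a, b d, b b Atom, a d d}. Rewrite as Atom → β Atom1 and Atom1 → α Atom1 | ε.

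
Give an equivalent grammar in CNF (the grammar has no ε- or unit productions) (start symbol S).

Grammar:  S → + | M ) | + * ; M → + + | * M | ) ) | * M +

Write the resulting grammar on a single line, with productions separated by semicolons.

S → + | M X1 | X2 X3; M → X2 X2 | X3 M | X1 X1 | X3 Y1; X1 → ); X2 → +; X3 → *; Y1 → M X2

Introduce a nonterminal for each terminal appearing in a rule of length ≥ 2: X1 → ), X2 → +, X3 → *.
Binarize each right-hand side of length ≥ 3 by chaining fresh nonterminals (Y1, Y2, …): affected rules were M → X3 M X2.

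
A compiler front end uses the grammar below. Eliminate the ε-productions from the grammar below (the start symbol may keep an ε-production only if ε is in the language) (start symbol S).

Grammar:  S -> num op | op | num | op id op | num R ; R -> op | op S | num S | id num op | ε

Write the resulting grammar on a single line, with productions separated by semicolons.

The nullable symbols are {R}.
ε ∉ L(G), so no ε-production is kept.

S -> num op | op | num | op id op | num R; R -> op | op S | num S | id num op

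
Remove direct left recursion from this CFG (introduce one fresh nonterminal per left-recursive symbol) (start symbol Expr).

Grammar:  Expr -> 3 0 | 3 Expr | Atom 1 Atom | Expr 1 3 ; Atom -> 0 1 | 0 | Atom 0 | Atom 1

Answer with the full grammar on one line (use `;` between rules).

Directly left-recursive nonterminals: Expr, Atom.
For Expr: α = {1 3}, β = {3 0, 3 Expr, Atom 1 Atom}. Rewrite as Expr → β Expr1 and Expr1 → α Expr1 | ε.
For Atom: α = {0, 1}, β = {0 1, 0}. Rewrite as Atom → β Atom1 and Atom1 → α Atom1 | ε.

Expr -> 3 0 Expr1 | 3 Expr Expr1 | Atom 1 Atom Expr1; Atom -> 0 1 Atom1 | 0 Atom1; Expr1 -> 1 3 Expr1 | epsilon; Atom1 -> 0 Atom1 | 1 Atom1 | epsilon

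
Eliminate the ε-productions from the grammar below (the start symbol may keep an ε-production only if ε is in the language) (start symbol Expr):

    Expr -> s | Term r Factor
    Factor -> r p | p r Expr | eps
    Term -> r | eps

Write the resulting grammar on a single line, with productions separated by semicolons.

Expr -> s | Term r Factor | Term r | r Factor | r; Factor -> r p | p r Expr; Term -> r

The nullable symbols are {Factor, Term}.
ε ∉ L(G), so no ε-production is kept.
Expand every rule over subsets of its nullable positions: Expr → Term r Factor gives Term r Factor | Term r | r Factor | r.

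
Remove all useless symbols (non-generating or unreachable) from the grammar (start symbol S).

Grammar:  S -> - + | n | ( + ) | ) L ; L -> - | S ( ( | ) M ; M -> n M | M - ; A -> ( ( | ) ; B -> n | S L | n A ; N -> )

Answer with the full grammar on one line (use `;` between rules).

Generating nonterminals: {A, B, L, N, S}.
Reachable from S after that: {L, S}.
Removed useless symbols: {A, B, M, N} and every production mentioning them.

S -> - + | n | ( + ) | ) L; L -> - | S ( (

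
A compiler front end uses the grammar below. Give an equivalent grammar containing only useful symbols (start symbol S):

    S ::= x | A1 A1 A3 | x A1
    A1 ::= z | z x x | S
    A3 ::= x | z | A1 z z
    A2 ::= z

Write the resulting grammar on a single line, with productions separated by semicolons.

S ::= x | A1 A1 A3 | x A1; A1 ::= z | z x x | S; A3 ::= x | z | A1 z z

Generating nonterminals: {A1, A2, A3, S}.
Reachable from S after that: {A1, A3, S}.
Removed useless symbols: {A2} and every production mentioning them.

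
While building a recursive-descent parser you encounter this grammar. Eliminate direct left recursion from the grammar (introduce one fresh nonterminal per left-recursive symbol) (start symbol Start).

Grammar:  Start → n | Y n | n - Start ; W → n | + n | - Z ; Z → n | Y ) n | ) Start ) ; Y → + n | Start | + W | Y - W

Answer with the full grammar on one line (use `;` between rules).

Y is directly left-recursive.
For Y: α = {- W}, β = {+ n, Start, + W}. Rewrite as Y → β Y1 and Y1 → α Y1 | ε.

Start → n | Y n | n - Start; W → n | + n | - Z; Z → n | Y ) n | ) Start ); Y → + n Y1 | Start Y1 | + W Y1; Y1 → - W Y1 | ε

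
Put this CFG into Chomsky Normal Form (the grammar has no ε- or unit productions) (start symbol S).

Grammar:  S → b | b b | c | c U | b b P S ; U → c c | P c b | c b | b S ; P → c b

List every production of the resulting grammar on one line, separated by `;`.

S → b | X1 X1 | c | X2 U | X1 Y1; U → X2 X2 | P Y3 | X2 X1 | X1 S; P → X2 X1; X1 → b; X2 → c; Y1 → X1 Y2; Y2 → P S; Y3 → X2 X1

Introduce a nonterminal for each terminal appearing in a rule of length ≥ 2: X1 → b, X2 → c.
Binarize each right-hand side of length ≥ 3 by chaining fresh nonterminals (Y1, Y2, …): affected rules were S → X1 X1 P S; U → P X2 X1.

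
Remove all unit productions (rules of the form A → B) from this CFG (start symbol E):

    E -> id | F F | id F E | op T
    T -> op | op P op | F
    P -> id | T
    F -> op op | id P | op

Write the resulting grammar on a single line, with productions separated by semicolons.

Unit pairs: P ⇒* {F, T}; T ⇒* {F}.
Replace each nonterminal's rules with the union of the non-unit rules of every nonterminal it unit-derives.

E -> id | F F | id F E | op T; T -> op op | id P | op | op P op; P -> op op | id P | op | id | op P op; F -> op op | id P | op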